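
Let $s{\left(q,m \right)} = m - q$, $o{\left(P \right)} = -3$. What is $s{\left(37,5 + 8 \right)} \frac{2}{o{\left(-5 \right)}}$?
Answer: $16$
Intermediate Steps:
$s{\left(37,5 + 8 \right)} \frac{2}{o{\left(-5 \right)}} = \left(\left(5 + 8\right) - 37\right) \frac{2}{-3} = \left(13 - 37\right) 2 \left(- \frac{1}{3}\right) = \left(-24\right) \left(- \frac{2}{3}\right) = 16$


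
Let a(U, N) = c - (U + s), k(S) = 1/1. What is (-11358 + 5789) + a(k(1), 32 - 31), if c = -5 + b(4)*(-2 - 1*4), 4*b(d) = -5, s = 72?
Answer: -11279/2 ≈ -5639.5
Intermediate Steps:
k(S) = 1
b(d) = -5/4 (b(d) = (1/4)*(-5) = -5/4)
c = 5/2 (c = -5 - 5*(-2 - 1*4)/4 = -5 - 5*(-2 - 4)/4 = -5 - 5/4*(-6) = -5 + 15/2 = 5/2 ≈ 2.5000)
a(U, N) = -139/2 - U (a(U, N) = 5/2 - (U + 72) = 5/2 - (72 + U) = 5/2 + (-72 - U) = -139/2 - U)
(-11358 + 5789) + a(k(1), 32 - 31) = (-11358 + 5789) + (-139/2 - 1*1) = -5569 + (-139/2 - 1) = -5569 - 141/2 = -11279/2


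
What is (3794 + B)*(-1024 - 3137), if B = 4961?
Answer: -36429555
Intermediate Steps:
(3794 + B)*(-1024 - 3137) = (3794 + 4961)*(-1024 - 3137) = 8755*(-4161) = -36429555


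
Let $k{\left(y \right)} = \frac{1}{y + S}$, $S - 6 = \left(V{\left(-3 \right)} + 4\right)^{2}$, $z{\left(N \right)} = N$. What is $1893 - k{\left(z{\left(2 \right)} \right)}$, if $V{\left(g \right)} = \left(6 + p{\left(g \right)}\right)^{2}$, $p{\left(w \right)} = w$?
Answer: $\frac{335060}{177} \approx 1893.0$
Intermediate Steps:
$V{\left(g \right)} = \left(6 + g\right)^{2}$
$S = 175$ ($S = 6 + \left(\left(6 - 3\right)^{2} + 4\right)^{2} = 6 + \left(3^{2} + 4\right)^{2} = 6 + \left(9 + 4\right)^{2} = 6 + 13^{2} = 6 + 169 = 175$)
$k{\left(y \right)} = \frac{1}{175 + y}$ ($k{\left(y \right)} = \frac{1}{y + 175} = \frac{1}{175 + y}$)
$1893 - k{\left(z{\left(2 \right)} \right)} = 1893 - \frac{1}{175 + 2} = 1893 - \frac{1}{177} = \frac{335060}{177}$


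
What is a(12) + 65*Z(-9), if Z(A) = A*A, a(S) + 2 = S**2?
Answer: 5407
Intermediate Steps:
a(S) = -2 + S**2
Z(A) = A**2
a(12) + 65*Z(-9) = (-2 + 12**2) + 65*(-9)**2 = (-2 + 144) + 65*81 = 142 + 5265 = 5407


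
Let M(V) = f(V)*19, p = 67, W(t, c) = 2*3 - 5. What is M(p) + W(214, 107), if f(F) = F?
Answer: 1274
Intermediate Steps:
W(t, c) = 1 (W(t, c) = 6 - 5 = 1)
M(V) = 19*V (M(V) = V*19 = 19*V)
M(p) + W(214, 107) = 19*67 + 1 = 1273 + 1 = 1274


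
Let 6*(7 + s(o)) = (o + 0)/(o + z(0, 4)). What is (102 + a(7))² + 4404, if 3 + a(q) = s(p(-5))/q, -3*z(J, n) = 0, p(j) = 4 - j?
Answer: 24718345/1764 ≈ 14013.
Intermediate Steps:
z(J, n) = 0 (z(J, n) = -⅓*0 = 0)
s(o) = -41/6 (s(o) = -7 + ((o + 0)/(o + 0))/6 = -7 + (o/o)/6 = -7 + (⅙)*1 = -7 + ⅙ = -41/6)
a(q) = -3 - 41/(6*q)
(102 + a(7))² + 4404 = (102 + (-3 - 41/6/7))² + 4404 = (102 + (-3 - 41/6*⅐))² + 4404 = (102 + (-3 - 41/42))² + 4404 = (102 - 167/42)² + 4404 = (4117/42)² + 4404 = 16949689/1764 + 4404 = 24718345/1764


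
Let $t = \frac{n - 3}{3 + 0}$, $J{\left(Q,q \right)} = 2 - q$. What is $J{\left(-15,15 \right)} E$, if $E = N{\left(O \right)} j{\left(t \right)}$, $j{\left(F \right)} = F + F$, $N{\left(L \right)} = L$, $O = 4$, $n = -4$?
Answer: $\frac{728}{3} \approx 242.67$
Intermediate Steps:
$t = - \frac{7}{3}$ ($t = \frac{-4 - 3}{3 + 0} = - \frac{7}{3} \approx -2.3333$)
$j{\left(F \right)} = 2 F$
$E = - \frac{56}{3}$ ($E = 4 \cdot 2 \left(- \frac{7}{3}\right) = 4 \left(- \frac{14}{3}\right) = - \frac{56}{3} \approx -18.667$)
$J{\left(-15,15 \right)} E = \left(2 - 15\right) \left(- \frac{56}{3}\right) = \left(-13\right) \left(- \frac{56}{3}\right) = \frac{728}{3}$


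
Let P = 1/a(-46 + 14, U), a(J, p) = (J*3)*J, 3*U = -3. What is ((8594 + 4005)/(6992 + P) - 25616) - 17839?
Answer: -933349709247/21479425 ≈ -43453.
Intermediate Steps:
U = -1 (U = (⅓)*(-3) = -1)
a(J, p) = 3*J² (a(J, p) = (3*J)*J = 3*J²)
P = 1/3072 (P = 1/(3*(-46 + 14)²) = 1/(3*(-32)²) = 1/(3*1024) = 1/3072 ≈ 0.00032552)
((8594 + 4005)/(6992 + P) - 25616) - 17839 = ((8594 + 4005)/(6992 + 1/3072) - 25616) - 17839 = (12599/(21479425/3072) - 25616) - 17839 = (12599*(3072/21479425) - 25616) - 17839 = (38704128/21479425 - 25616) - 17839 = -550178246672/21479425 - 17839 = -933349709247/21479425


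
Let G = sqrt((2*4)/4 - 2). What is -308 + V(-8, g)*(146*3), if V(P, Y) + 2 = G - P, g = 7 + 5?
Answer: 2320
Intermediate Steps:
G = 0 (G = sqrt(8*(1/4) - 2) = sqrt(2 - 2) = sqrt(0) = 0)
g = 12
V(P, Y) = -2 - P (V(P, Y) = -2 + (0 - P) = -2 - P)
-308 + V(-8, g)*(146*3) = -308 + (-2 - 1*(-8))*(146*3) = -308 + (-2 + 8)*438 = -308 + 6*438 = -308 + 2628 = 2320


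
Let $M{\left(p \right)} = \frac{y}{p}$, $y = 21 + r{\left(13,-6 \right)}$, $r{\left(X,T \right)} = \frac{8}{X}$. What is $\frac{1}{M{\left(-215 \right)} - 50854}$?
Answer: $- \frac{2795}{142137211} \approx -1.9664 \cdot 10^{-5}$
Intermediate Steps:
$y = \frac{281}{13}$ ($y = 21 + \frac{8}{13} = \frac{281}{13} \approx 21.615$)
$M{\left(p \right)} = \frac{281}{13 p}$
$\frac{1}{M{\left(-215 \right)} - 50854} = \frac{1}{\frac{281}{13 \left(-215\right)} - 50854} = \frac{1}{\frac{281}{13} \left(- \frac{1}{215}\right) - 50854} = \frac{1}{- \frac{281}{2795} - 50854} = \frac{1}{- \frac{142137211}{2795}} = - \frac{2795}{142137211}$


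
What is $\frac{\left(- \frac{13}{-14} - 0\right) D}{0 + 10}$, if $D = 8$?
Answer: $\frac{26}{35} \approx 0.74286$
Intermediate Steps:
$\frac{\left(- \frac{13}{-14} - 0\right) D}{0 + 10} = \frac{\left(- \frac{13}{-14} - 0\right) 8}{0 + 10} = \frac{\left(\left(-13\right) \left(- \frac{1}{14}\right) + 0\right) 8}{10} = \left(\frac{13}{14} + 0\right) 8 \cdot \frac{1}{10} = \frac{13}{14} \cdot 8 \cdot \frac{1}{10} = \frac{52}{7} \cdot \frac{1}{10} = \frac{26}{35}$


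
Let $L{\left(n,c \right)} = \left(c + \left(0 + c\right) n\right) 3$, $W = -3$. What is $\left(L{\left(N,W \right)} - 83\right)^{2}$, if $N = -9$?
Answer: $121$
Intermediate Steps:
$L{\left(n,c \right)} = 3 c + 3 c n$ ($L{\left(n,c \right)} = \left(c + c n\right) 3 = 3 c + 3 c n$)
$\left(L{\left(N,W \right)} - 83\right)^{2} = \left(3 \left(-3\right) \left(1 - 9\right) - 83\right)^{2} = \left(3 \left(-3\right) \left(-8\right) - 83\right)^{2} = \left(72 - 83\right)^{2} = \left(-11\right)^{2} = 121$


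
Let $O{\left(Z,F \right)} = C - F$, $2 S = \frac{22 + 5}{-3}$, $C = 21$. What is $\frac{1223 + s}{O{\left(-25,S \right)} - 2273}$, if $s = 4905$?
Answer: $- \frac{12256}{4495} \approx -2.7266$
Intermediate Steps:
$S = - \frac{9}{2}$ ($S = \frac{\left(22 + 5\right) \frac{1}{-3}}{2} = \frac{27 \left(- \frac{1}{3}\right)}{2} = \frac{1}{2} \left(-9\right) = - \frac{9}{2} \approx -4.5$)
$O{\left(Z,F \right)} = 21 - F$
$\frac{1223 + s}{O{\left(-25,S \right)} - 2273} = \frac{1223 + 4905}{\left(21 - - \frac{9}{2}\right) - 2273} = \frac{6128}{\left(21 + \frac{9}{2}\right) - 2273} = \frac{6128}{\frac{51}{2} - 2273} = \frac{6128}{- \frac{4495}{2}} = 6128 \left(- \frac{2}{4495}\right) = - \frac{12256}{4495}$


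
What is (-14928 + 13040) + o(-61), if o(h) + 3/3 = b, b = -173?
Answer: -2062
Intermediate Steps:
o(h) = -174 (o(h) = -1 - 173 = -174)
(-14928 + 13040) + o(-61) = (-14928 + 13040) - 174 = -1888 - 174 = -2062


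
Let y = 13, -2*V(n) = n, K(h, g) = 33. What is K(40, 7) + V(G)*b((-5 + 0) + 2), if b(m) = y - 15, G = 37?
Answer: 70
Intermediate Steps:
V(n) = -n/2
b(m) = -2 (b(m) = 13 - 15 = -2)
K(40, 7) + V(G)*b((-5 + 0) + 2) = 33 - 1/2*37*(-2) = 33 - 37/2*(-2) = 33 + 37 = 70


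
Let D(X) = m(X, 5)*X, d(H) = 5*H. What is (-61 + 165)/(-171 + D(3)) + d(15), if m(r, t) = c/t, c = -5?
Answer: 6473/87 ≈ 74.402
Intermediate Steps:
m(r, t) = -5/t
D(X) = -X (D(X) = (-5/5)*X = (-5*⅕)*X = -X)
(-61 + 165)/(-171 + D(3)) + d(15) = (-61 + 165)/(-171 - 1*3) + 5*15 = 104/(-171 - 3) + 75 = 104/(-174) + 75 = 104*(-1/174) + 75 = -52/87 + 75 = 6473/87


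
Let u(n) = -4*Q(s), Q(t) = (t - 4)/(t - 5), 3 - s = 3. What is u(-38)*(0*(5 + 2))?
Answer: 0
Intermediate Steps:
s = 0 (s = 3 - 1*3 = 3 - 3 = 0)
Q(t) = (-4 + t)/(-5 + t)
u(n) = -16/5 (u(n) = -4*(-4 + 0)/(-5 + 0) = -4*(-4)/(-5) = -(-4)*(-4)/5 = -4*⅘ = -16/5)
u(-38)*(0*(5 + 2)) = -0*(5 + 2) = -0*7 = -16/5*0 = 0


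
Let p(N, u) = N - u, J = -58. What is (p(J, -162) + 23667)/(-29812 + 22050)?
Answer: -23771/7762 ≈ -3.0625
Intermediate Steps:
(p(J, -162) + 23667)/(-29812 + 22050) = ((-58 - 1*(-162)) + 23667)/(-29812 + 22050) = ((-58 + 162) + 23667)/(-7762) = (104 + 23667)*(-1/7762) = 23771*(-1/7762) = -23771/7762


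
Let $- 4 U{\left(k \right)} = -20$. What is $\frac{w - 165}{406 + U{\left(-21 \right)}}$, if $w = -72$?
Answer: $- \frac{79}{137} \approx -0.57664$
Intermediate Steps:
$U{\left(k \right)} = 5$ ($U{\left(k \right)} = \left(- \frac{1}{4}\right) \left(-20\right) = 5$)
$\frac{w - 165}{406 + U{\left(-21 \right)}} = \frac{-72 - 165}{406 + 5} = - \frac{237}{411} = \left(-237\right) \frac{1}{411} = - \frac{79}{137}$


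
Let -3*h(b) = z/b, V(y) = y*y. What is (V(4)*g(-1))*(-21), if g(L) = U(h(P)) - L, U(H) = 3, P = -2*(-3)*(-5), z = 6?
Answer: -1344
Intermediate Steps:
V(y) = y**2
P = -30 (P = 6*(-5) = -30)
h(b) = -2/b
g(L) = 3 - L
(V(4)*g(-1))*(-21) = (4**2*(3 - 1*(-1)))*(-21) = (16*(3 + 1))*(-21) = (16*4)*(-21) = 64*(-21) = -1344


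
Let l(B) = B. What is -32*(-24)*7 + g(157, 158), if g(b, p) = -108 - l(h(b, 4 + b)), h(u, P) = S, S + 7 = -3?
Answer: 5278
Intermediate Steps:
S = -10 (S = -7 - 3 = -10)
h(u, P) = -10
g(b, p) = -98 (g(b, p) = -108 - 1*(-10) = -108 + 10 = -98)
-32*(-24)*7 + g(157, 158) = -32*(-24)*7 - 98 = 768*7 - 98 = 5376 - 98 = 5278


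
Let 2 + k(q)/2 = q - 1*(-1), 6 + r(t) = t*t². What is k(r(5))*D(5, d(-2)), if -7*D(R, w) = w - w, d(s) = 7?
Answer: 0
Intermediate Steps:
D(R, w) = 0 (D(R, w) = -(w - w)/7 = -⅐*0 = 0)
r(t) = -6 + t³ (r(t) = -6 + t*t² = -6 + t³)
k(q) = -2 + 2*q (k(q) = -4 + 2*(q - 1*(-1)) = -4 + 2*(q + 1) = -4 + 2*(1 + q) = -4 + (2 + 2*q) = -2 + 2*q)
k(r(5))*D(5, d(-2)) = (-2 + 2*(-6 + 5³))*0 = (-2 + 2*(-6 + 125))*0 = (-2 + 2*119)*0 = (-2 + 238)*0 = 236*0 = 0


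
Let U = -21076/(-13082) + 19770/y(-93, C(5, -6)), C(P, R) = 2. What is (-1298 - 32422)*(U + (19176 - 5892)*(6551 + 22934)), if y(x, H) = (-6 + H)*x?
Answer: -86389662001996860/6541 ≈ -1.3207e+13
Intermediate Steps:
y(x, H) = x*(-6 + H)
U = 716321/13082 (U = -21076/(-13082) + 19770/((-93*(-6 + 2))) = -21076*(-1/13082) + 19770/((-93*(-4))) = 10538/6541 + 19770/372 = 10538/6541 + 19770*(1/372) = 10538/6541 + 3295/62 = 716321/13082 ≈ 54.756)
(-1298 - 32422)*(U + (19176 - 5892)*(6551 + 22934)) = (-1298 - 32422)*(716321/13082 + (19176 - 5892)*(6551 + 22934)) = -33720*(716321/13082 + 13284*29485) = -33720*(716321/13082 + 391678740) = -33720*5123941993001/13082 = -86389662001996860/6541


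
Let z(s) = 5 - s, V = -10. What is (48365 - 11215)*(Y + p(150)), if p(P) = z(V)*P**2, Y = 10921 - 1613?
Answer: 12883917200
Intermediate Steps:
Y = 9308
p(P) = 15*P**2 (p(P) = (5 - 1*(-10))*P**2 = (5 + 10)*P**2 = 15*P**2)
(48365 - 11215)*(Y + p(150)) = (48365 - 11215)*(9308 + 15*150**2) = 37150*(9308 + 15*22500) = 37150*(9308 + 337500) = 37150*346808 = 12883917200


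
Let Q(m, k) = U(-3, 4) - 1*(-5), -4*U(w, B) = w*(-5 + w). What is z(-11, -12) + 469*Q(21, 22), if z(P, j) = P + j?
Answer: -492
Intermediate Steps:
U(w, B) = -w*(-5 + w)/4
Q(m, k) = -1 (Q(m, k) = (¼)*(-3)*(5 - 1*(-3)) - 1*(-5) = (¼)*(-3)*(5 + 3) + 5 = (¼)*(-3)*8 + 5 = -6 + 5 = -1)
z(-11, -12) + 469*Q(21, 22) = (-11 - 12) + 469*(-1) = -23 - 469 = -492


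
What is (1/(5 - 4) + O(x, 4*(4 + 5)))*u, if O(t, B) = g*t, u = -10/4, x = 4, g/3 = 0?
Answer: -5/2 ≈ -2.5000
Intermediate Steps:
g = 0 (g = 3*0 = 0)
u = -5/2 (u = -10*¼ = -5/2 ≈ -2.5000)
O(t, B) = 0 (O(t, B) = 0*t = 0)
(1/(5 - 4) + O(x, 4*(4 + 5)))*u = (1/(5 - 4) + 0)*(-5/2) = (1/1 + 0)*(-5/2) = (1 + 0)*(-5/2) = 1*(-5/2) = -5/2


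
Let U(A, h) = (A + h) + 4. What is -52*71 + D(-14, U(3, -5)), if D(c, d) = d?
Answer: -3690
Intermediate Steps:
U(A, h) = 4 + A + h
-52*71 + D(-14, U(3, -5)) = -52*71 + (4 + 3 - 5) = -3692 + 2 = -3690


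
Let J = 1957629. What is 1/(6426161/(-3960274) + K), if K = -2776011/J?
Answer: -2584249076782/7857934439761 ≈ -0.32887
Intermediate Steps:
K = -925337/652543 (K = -2776011/1957629 = -2776011*1/1957629 = -925337/652543 ≈ -1.4180)
1/(6426161/(-3960274) + K) = 1/(6426161/(-3960274) - 925337/652543) = 1/(6426161*(-1/3960274) - 925337/652543) = 1/(-6426161/3960274 - 925337/652543) = 1/(-7857934439761/2584249076782) = -2584249076782/7857934439761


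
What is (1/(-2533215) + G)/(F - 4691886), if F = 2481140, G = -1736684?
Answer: 4399393959061/5600294928390 ≈ 0.78556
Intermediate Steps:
(1/(-2533215) + G)/(F - 4691886) = (1/(-2533215) - 1736684)/(2481140 - 4691886) = (-1/2533215 - 1736684)/(-2210746) = -4399393959061/2533215*(-1/2210746) = 4399393959061/5600294928390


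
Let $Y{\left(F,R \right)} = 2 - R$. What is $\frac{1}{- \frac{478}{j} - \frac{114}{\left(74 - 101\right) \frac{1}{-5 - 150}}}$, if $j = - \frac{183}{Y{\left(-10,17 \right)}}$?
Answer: $- \frac{549}{380800} \approx -0.0014417$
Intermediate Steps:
$j = \frac{61}{5}$ ($j = - \frac{183}{2 - 17} = - \frac{183}{-15} = \left(-183\right) \left(- \frac{1}{15}\right) = \frac{61}{5} \approx 12.2$)
$\frac{1}{- \frac{478}{j} - \frac{114}{\left(74 - 101\right) \frac{1}{-5 - 150}}} = \frac{1}{- \frac{478}{\frac{61}{5}} - \frac{114}{\left(74 - 101\right) \frac{1}{-5 - 150}}} = \frac{1}{\left(-478\right) \frac{5}{61} - \frac{114}{\left(-27\right) \frac{1}{-5 - 150}}} = \frac{1}{- \frac{2390}{61} - \frac{114}{\left(-27\right) \frac{1}{-5 - 150}}} = \frac{1}{- \frac{2390}{61} - \frac{114}{\left(-27\right) \frac{1}{-155}}} = \frac{1}{- \frac{2390}{61} - \frac{114}{\left(-27\right) \left(- \frac{1}{155}\right)}} = \frac{1}{- \frac{2390}{61} - \frac{114}{\frac{27}{155}}} = \frac{1}{- \frac{2390}{61} - \frac{5890}{9}} = \frac{1}{- \frac{380800}{549}} = - \frac{549}{380800}$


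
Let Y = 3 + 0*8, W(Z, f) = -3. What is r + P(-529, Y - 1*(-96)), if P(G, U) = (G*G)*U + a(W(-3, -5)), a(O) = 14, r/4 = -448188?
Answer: 25911521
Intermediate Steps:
r = -1792752 (r = 4*(-448188) = -1792752)
Y = 3 (Y = 3 + 0 = 3)
P(G, U) = 14 + U*G**2 (P(G, U) = (G*G)*U + 14 = G**2*U + 14 = U*G**2 + 14 = 14 + U*G**2)
r + P(-529, Y - 1*(-96)) = -1792752 + (14 + (3 - 1*(-96))*(-529)**2) = -1792752 + (14 + (3 + 96)*279841) = -1792752 + (14 + 99*279841) = -1792752 + (14 + 27704259) = -1792752 + 27704273 = 25911521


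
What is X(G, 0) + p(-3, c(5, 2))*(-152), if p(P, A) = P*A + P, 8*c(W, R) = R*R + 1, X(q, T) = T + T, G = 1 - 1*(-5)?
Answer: 741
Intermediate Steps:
G = 6 (G = 1 + 5 = 6)
X(q, T) = 2*T
c(W, R) = 1/8 + R**2/8 (c(W, R) = (R*R + 1)/8 = (R**2 + 1)/8 = (1 + R**2)/8 = 1/8 + R**2/8)
p(P, A) = P + A*P (p(P, A) = A*P + P = P + A*P)
X(G, 0) + p(-3, c(5, 2))*(-152) = 2*0 - 3*(1 + (1/8 + (1/8)*2**2))*(-152) = 0 - 3*(1 + (1/8 + (1/8)*4))*(-152) = 0 - 3*(1 + (1/8 + 1/2))*(-152) = 0 - 3*(1 + 5/8)*(-152) = 0 - 3*13/8*(-152) = 0 - 39/8*(-152) = 0 + 741 = 741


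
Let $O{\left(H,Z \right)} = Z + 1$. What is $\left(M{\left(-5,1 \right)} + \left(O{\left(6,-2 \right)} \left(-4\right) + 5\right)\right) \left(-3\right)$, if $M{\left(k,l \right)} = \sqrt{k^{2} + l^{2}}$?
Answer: $-27 - 3 \sqrt{26} \approx -42.297$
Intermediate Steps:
$O{\left(H,Z \right)} = 1 + Z$
$\left(M{\left(-5,1 \right)} + \left(O{\left(6,-2 \right)} \left(-4\right) + 5\right)\right) \left(-3\right) = \left(\sqrt{\left(-5\right)^{2} + 1^{2}} + \left(\left(1 - 2\right) \left(-4\right) + 5\right)\right) \left(-3\right) = \left(\sqrt{25 + 1} + \left(\left(-1\right) \left(-4\right) + 5\right)\right) \left(-3\right) = \left(\sqrt{26} + \left(4 + 5\right)\right) \left(-3\right) = \left(\sqrt{26} + 9\right) \left(-3\right) = \left(9 + \sqrt{26}\right) \left(-3\right) = -27 - 3 \sqrt{26}$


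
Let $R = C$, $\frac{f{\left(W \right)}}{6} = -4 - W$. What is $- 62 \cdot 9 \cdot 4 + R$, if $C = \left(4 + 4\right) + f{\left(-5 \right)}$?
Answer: $-2218$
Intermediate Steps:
$f{\left(W \right)} = -24 - 6 W$ ($f{\left(W \right)} = 6 \left(-4 - W\right) = -24 - 6 W$)
$C = 14$ ($C = \left(4 + 4\right) - -6 = 8 + \left(-24 + 30\right) = 8 + 6 = 14$)
$R = 14$
$- 62 \cdot 9 \cdot 4 + R = - 62 \cdot 9 \cdot 4 + 14 = \left(-62\right) 36 + 14 = -2232 + 14 = -2218$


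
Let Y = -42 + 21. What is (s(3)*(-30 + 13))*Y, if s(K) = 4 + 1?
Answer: 1785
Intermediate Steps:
s(K) = 5
Y = -21
(s(3)*(-30 + 13))*Y = (5*(-30 + 13))*(-21) = (5*(-17))*(-21) = -85*(-21) = 1785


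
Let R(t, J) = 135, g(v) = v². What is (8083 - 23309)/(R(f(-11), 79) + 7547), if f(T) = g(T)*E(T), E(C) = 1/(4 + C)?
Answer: -331/167 ≈ -1.9820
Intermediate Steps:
f(T) = T²/(4 + T)
(8083 - 23309)/(R(f(-11), 79) + 7547) = (8083 - 23309)/(135 + 7547) = -15226/7682 = -15226*1/7682 = -331/167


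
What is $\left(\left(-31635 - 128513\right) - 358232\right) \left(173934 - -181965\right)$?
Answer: $-184490923620$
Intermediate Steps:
$\left(\left(-31635 - 128513\right) - 358232\right) \left(173934 - -181965\right) = \left(\left(-31635 - 128513\right) - 358232\right) \left(173934 + \left(-38436 + 220401\right)\right) = \left(-160148 - 358232\right) \left(173934 + 181965\right) = \left(-518380\right) 355899 = -184490923620$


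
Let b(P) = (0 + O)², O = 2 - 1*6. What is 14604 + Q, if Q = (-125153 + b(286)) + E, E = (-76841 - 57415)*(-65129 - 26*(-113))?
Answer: 8349404363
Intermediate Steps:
E = 8349514896 (E = -134256*(-65129 + 2938) = -134256*(-62191) = 8349514896)
O = -4 (O = 2 - 6 = -4)
b(P) = 16 (b(P) = (0 - 4)² = (-4)² = 16)
Q = 8349389759 (Q = (-125153 + 16) + 8349514896 = -125137 + 8349514896 = 8349389759)
14604 + Q = 14604 + 8349389759 = 8349404363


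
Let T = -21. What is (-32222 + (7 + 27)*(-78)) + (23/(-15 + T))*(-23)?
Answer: -1254935/36 ≈ -34859.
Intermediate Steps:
(-32222 + (7 + 27)*(-78)) + (23/(-15 + T))*(-23) = (-32222 + (7 + 27)*(-78)) + (23/(-15 - 21))*(-23) = (-32222 + 34*(-78)) + (23/(-36))*(-23) = (-32222 - 2652) - 1/36*23*(-23) = -34874 - 23/36*(-23) = -34874 + 529/36 = -1254935/36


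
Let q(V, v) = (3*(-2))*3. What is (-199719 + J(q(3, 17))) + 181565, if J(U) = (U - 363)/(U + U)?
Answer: -217721/12 ≈ -18143.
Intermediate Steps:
q(V, v) = -18 (q(V, v) = -6*3 = -18)
J(U) = (-363 + U)/(2*U) (J(U) = (-363 + U)/((2*U)) = (-363 + U)*(1/(2*U)) = (-363 + U)/(2*U))
(-199719 + J(q(3, 17))) + 181565 = (-199719 + (1/2)*(-363 - 18)/(-18)) + 181565 = (-199719 + (1/2)*(-1/18)*(-381)) + 181565 = (-199719 + 127/12) + 181565 = -2396501/12 + 181565 = -217721/12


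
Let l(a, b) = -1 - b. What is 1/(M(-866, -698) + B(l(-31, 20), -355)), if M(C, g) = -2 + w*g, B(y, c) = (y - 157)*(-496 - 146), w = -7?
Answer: 1/119160 ≈ 8.3921e-6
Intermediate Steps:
B(y, c) = 100794 - 642*y (B(y, c) = (-157 + y)*(-642) = 100794 - 642*y)
M(C, g) = -2 - 7*g
1/(M(-866, -698) + B(l(-31, 20), -355)) = 1/((-2 - 7*(-698)) + (100794 - 642*(-1 - 1*20))) = 1/((-2 + 4886) + (100794 - 642*(-1 - 20))) = 1/(4884 + (100794 - 642*(-21))) = 1/(4884 + (100794 + 13482)) = 1/(4884 + 114276) = 1/119160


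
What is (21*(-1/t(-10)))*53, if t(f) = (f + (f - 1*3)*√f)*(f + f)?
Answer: -1113/3580 + 14469*I*√10/35800 ≈ -0.31089 + 1.2781*I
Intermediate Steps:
t(f) = 2*f*(f + √f*(-3 + f)) (t(f) = (f + (f - 3)*√f)*(2*f) = (f + (-3 + f)*√f)*(2*f) = (f + √f*(-3 + f))*(2*f) = 2*f*(f + √f*(-3 + f)))
(21*(-1/t(-10)))*53 = (21*(-1/(-(-60)*I*√10 + 2*(-10)² + 2*(-10)^(5/2))))*53 = (21*(-1/(-(-60)*I*√10 + 2*100 + 2*(100*I*√10))))*53 = (21*(-1/(60*I*√10 + 200 + 200*I*√10)))*53 = (21*(-1/(200 + 260*I*√10)))*53 = -21/(200 + 260*I*√10)*53 = -1113/(200 + 260*I*√10)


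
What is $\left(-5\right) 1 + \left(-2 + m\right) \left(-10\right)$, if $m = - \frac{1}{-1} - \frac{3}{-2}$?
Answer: $-10$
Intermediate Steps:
$m = \frac{5}{2}$ ($m = \left(-1\right) \left(-1\right) - - \frac{3}{2} = 1 + \frac{3}{2} = \frac{5}{2} \approx 2.5$)
$\left(-5\right) 1 + \left(-2 + m\right) \left(-10\right) = \left(-5\right) 1 + \left(-2 + \frac{5}{2}\right) \left(-10\right) = -5 + \frac{1}{2} \left(-10\right) = -5 - 5 = -10$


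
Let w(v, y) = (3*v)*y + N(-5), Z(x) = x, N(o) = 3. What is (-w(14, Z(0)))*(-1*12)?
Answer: 36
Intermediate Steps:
w(v, y) = 3 + 3*v*y (w(v, y) = (3*v)*y + 3 = 3*v*y + 3 = 3 + 3*v*y)
(-w(14, Z(0)))*(-1*12) = (-(3 + 3*14*0))*(-1*12) = -(3 + 0)*(-12) = -1*3*(-12) = -3*(-12) = 36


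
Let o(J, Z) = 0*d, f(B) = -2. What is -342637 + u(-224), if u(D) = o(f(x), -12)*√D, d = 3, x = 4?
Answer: -342637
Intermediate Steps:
o(J, Z) = 0 (o(J, Z) = 0*3 = 0)
u(D) = 0 (u(D) = 0*√D = 0)
-342637 + u(-224) = -342637 + 0 = -342637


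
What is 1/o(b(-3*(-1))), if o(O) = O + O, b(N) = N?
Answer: ⅙ ≈ 0.16667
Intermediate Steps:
o(O) = 2*O
1/o(b(-3*(-1))) = 1/(2*(-3*(-1))) = 1/(2*3) = 1/6 = ⅙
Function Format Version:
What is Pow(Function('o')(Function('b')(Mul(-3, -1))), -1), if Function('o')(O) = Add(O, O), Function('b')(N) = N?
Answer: Rational(1, 6) ≈ 0.16667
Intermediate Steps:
Function('o')(O) = Mul(2, O)
Pow(Function('o')(Function('b')(Mul(-3, -1))), -1) = Pow(Mul(2, Mul(-3, -1)), -1) = Pow(Mul(2, 3), -1) = Pow(6, -1) = Rational(1, 6)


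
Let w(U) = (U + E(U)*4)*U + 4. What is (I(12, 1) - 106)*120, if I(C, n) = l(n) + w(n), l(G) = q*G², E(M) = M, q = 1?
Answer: -11520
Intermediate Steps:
l(G) = G² (l(G) = 1*G² = G²)
w(U) = 4 + 5*U² (w(U) = (U + U*4)*U + 4 = (U + 4*U)*U + 4 = (5*U)*U + 4 = 5*U² + 4 = 4 + 5*U²)
I(C, n) = 4 + 6*n² (I(C, n) = n² + (4 + 5*n²) = 4 + 6*n²)
(I(12, 1) - 106)*120 = ((4 + 6*1²) - 106)*120 = ((4 + 6*1) - 106)*120 = ((4 + 6) - 106)*120 = (10 - 106)*120 = -96*120 = -11520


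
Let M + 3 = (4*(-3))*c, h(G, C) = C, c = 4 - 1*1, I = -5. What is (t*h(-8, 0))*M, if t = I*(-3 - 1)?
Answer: 0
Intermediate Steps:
c = 3 (c = 4 - 1 = 3)
M = -39 (M = -3 + (4*(-3))*3 = -3 - 12*3 = -3 - 36 = -39)
t = 20 (t = -5*(-3 - 1) = -5*(-4) = 20)
(t*h(-8, 0))*M = (20*0)*(-39) = 0*(-39) = 0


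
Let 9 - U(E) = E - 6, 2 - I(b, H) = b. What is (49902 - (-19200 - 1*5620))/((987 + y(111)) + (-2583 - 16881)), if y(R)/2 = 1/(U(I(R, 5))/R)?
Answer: -4632764/1145463 ≈ -4.0444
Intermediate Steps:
I(b, H) = 2 - b
U(E) = 15 - E (U(E) = 9 - (E - 6) = 9 - (-6 + E) = 9 + (6 - E) = 15 - E)
y(R) = 2*R/(13 + R) (y(R) = 2/(((15 - (2 - R))/R)) = 2/(((15 + (-2 + R))/R)) = 2/(((13 + R)/R)) = 2*(R/(13 + R)) = 2*R/(13 + R))
(49902 - (-19200 - 1*5620))/((987 + y(111)) + (-2583 - 16881)) = (49902 - (-19200 - 1*5620))/((987 + 2*111/(13 + 111)) + (-2583 - 16881)) = (49902 - (-19200 - 5620))/((987 + 2*111/124) - 19464) = (49902 - 1*(-24820))/((987 + 2*111*(1/124)) - 19464) = (49902 + 24820)/((987 + 111/62) - 19464) = 74722/(61305/62 - 19464) = 74722/(-1145463/62) = 74722*(-62/1145463) = -4632764/1145463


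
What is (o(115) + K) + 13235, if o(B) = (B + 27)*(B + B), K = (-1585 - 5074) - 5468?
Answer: 33768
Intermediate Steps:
K = -12127 (K = -6659 - 5468 = -12127)
o(B) = 2*B*(27 + B) (o(B) = (27 + B)*(2*B) = 2*B*(27 + B))
(o(115) + K) + 13235 = (2*115*(27 + 115) - 12127) + 13235 = (2*115*142 - 12127) + 13235 = (32660 - 12127) + 13235 = 20533 + 13235 = 33768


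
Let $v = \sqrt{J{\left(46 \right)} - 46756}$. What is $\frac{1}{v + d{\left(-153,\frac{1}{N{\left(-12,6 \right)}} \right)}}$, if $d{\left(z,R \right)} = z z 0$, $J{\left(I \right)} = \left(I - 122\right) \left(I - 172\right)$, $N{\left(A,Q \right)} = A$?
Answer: $- \frac{i \sqrt{55}}{1430} \approx - 0.0051862 i$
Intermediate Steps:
$J{\left(I \right)} = \left(-172 + I\right) \left(-122 + I\right)$ ($J{\left(I \right)} = \left(-122 + I\right) \left(-172 + I\right) = \left(-172 + I\right) \left(-122 + I\right)$)
$d{\left(z,R \right)} = 0$ ($d{\left(z,R \right)} = z^{2} \cdot 0 = 0$)
$v = 26 i \sqrt{55}$ ($v = \sqrt{\left(20984 + 46^{2} - 13524\right) - 46756} = \sqrt{\left(20984 + 2116 - 13524\right) - 46756} = \sqrt{9576 - 46756} = \sqrt{-37180} = 26 i \sqrt{55} \approx 192.82 i$)
$\frac{1}{v + d{\left(-153,\frac{1}{N{\left(-12,6 \right)}} \right)}} = \frac{1}{26 i \sqrt{55} + 0} = \frac{1}{26 i \sqrt{55}} = - \frac{i \sqrt{55}}{1430}$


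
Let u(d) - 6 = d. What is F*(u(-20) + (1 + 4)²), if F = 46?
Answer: 506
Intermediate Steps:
u(d) = 6 + d
F*(u(-20) + (1 + 4)²) = 46*((6 - 20) + (1 + 4)²) = 46*(-14 + 5²) = 46*(-14 + 25) = 46*11 = 506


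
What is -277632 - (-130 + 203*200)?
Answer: -318102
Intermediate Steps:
-277632 - (-130 + 203*200) = -277632 - (-130 + 40600) = -277632 - 1*40470 = -277632 - 40470 = -318102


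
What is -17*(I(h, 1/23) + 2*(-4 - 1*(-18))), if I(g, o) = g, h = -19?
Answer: -153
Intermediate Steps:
-17*(I(h, 1/23) + 2*(-4 - 1*(-18))) = -17*(-19 + 2*(-4 - 1*(-18))) = -17*(-19 + 2*(-4 + 18)) = -17*(-19 + 2*14) = -17*(-19 + 28) = -17*9 = -153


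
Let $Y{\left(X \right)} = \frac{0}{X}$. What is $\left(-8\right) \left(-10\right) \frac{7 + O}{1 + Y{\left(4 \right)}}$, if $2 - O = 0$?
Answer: $720$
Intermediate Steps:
$Y{\left(X \right)} = 0$
$O = 2$ ($O = 2 - 0 = 2 + 0 = 2$)
$\left(-8\right) \left(-10\right) \frac{7 + O}{1 + Y{\left(4 \right)}} = \left(-8\right) \left(-10\right) \frac{7 + 2}{1 + 0} = 80 \cdot \frac{9}{1} = 80 \cdot 9 \cdot 1 = 80 \cdot 9 = 720$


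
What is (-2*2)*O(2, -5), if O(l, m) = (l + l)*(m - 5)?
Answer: 160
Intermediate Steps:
O(l, m) = 2*l*(-5 + m) (O(l, m) = (2*l)*(-5 + m) = 2*l*(-5 + m))
(-2*2)*O(2, -5) = (-2*2)*(2*2*(-5 - 5)) = -8*2*(-10) = -4*(-40) = 160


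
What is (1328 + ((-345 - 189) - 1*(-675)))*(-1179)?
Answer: -1731951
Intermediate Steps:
(1328 + ((-345 - 189) - 1*(-675)))*(-1179) = (1328 + (-534 + 675))*(-1179) = (1328 + 141)*(-1179) = 1469*(-1179) = -1731951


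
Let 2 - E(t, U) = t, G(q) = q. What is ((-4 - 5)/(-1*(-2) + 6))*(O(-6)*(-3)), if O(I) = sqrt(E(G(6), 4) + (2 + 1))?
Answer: 27*I/8 ≈ 3.375*I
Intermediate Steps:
E(t, U) = 2 - t
O(I) = I (O(I) = sqrt((2 - 1*6) + (2 + 1)) = sqrt((2 - 6) + 3) = sqrt(-4 + 3) = sqrt(-1) = I)
((-4 - 5)/(-1*(-2) + 6))*(O(-6)*(-3)) = ((-4 - 5)/(-1*(-2) + 6))*(I*(-3)) = (-9/(2 + 6))*(-3*I) = (-9/8)*(-3*I) = (-9*1/8)*(-3*I) = -(-27)*I/8 = 27*I/8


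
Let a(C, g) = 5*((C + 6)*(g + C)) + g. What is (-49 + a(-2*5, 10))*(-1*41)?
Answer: 1599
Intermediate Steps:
a(C, g) = g + 5*(6 + C)*(C + g) (a(C, g) = 5*((6 + C)*(C + g)) + g = 5*(6 + C)*(C + g) + g = g + 5*(6 + C)*(C + g))
(-49 + a(-2*5, 10))*(-1*41) = (-49 + (5*(-2*5)² + 30*(-2*5) + 31*10 + 5*(-2*5)*10))*(-1*41) = (-49 + (5*(-10)² + 30*(-10) + 310 + 5*(-10)*10))*(-41) = (-49 + (5*100 - 300 + 310 - 500))*(-41) = (-49 + (500 - 300 + 310 - 500))*(-41) = (-49 + 10)*(-41) = -39*(-41) = 1599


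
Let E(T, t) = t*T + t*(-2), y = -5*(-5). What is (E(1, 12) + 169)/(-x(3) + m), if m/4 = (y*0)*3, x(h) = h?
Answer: -157/3 ≈ -52.333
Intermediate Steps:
y = 25
E(T, t) = -2*t + T*t (E(T, t) = T*t - 2*t = -2*t + T*t)
m = 0 (m = 4*((25*0)*3) = 4*(0*3) = 4*0 = 0)
(E(1, 12) + 169)/(-x(3) + m) = (12*(-2 + 1) + 169)/(-1*3 + 0) = (12*(-1) + 169)/(-3 + 0) = (-12 + 169)/(-3) = 157*(-⅓) = -157/3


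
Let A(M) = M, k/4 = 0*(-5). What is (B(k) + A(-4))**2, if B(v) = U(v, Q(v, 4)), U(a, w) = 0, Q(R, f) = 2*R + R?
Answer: 16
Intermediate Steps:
Q(R, f) = 3*R
k = 0 (k = 4*(0*(-5)) = 4*0 = 0)
B(v) = 0
(B(k) + A(-4))**2 = (0 - 4)**2 = (-4)**2 = 16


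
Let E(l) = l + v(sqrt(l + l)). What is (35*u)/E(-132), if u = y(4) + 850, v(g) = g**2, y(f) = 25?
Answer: -30625/396 ≈ -77.336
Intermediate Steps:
u = 875 (u = 25 + 850 = 875)
E(l) = 3*l (E(l) = l + (sqrt(l + l))**2 = l + (sqrt(2*l))**2 = l + (sqrt(2)*sqrt(l))**2 = l + 2*l = 3*l)
(35*u)/E(-132) = (35*875)/((3*(-132))) = 30625/(-396) = 30625*(-1/396) = -30625/396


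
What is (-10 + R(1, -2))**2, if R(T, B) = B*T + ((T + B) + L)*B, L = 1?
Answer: 144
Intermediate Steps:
R(T, B) = B*T + B*(1 + B + T) (R(T, B) = B*T + ((T + B) + 1)*B = B*T + ((B + T) + 1)*B = B*T + (1 + B + T)*B = B*T + B*(1 + B + T))
(-10 + R(1, -2))**2 = (-10 - 2*(1 - 2 + 2*1))**2 = (-10 - 2*(1 - 2 + 2))**2 = (-10 - 2*1)**2 = (-10 - 2)**2 = (-12)**2 = 144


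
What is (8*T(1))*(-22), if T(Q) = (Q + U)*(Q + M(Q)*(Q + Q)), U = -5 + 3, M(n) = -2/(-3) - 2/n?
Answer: -880/3 ≈ -293.33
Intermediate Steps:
M(n) = ⅔ - 2/n (M(n) = -2*(-⅓) - 2/n = ⅔ - 2/n)
U = -2
T(Q) = (-2 + Q)*(Q + 2*Q*(⅔ - 2/Q)) (T(Q) = (Q - 2)*(Q + (⅔ - 2/Q)*(Q + Q)) = (-2 + Q)*(Q + (⅔ - 2/Q)*(2*Q)) = (-2 + Q)*(Q + 2*Q*(⅔ - 2/Q)))
(8*T(1))*(-22) = (8*(8 - 26/3*1 + (7/3)*1²))*(-22) = (8*(8 - 26/3 + (7/3)*1))*(-22) = (8*(8 - 26/3 + 7/3))*(-22) = (8*(5/3))*(-22) = (40/3)*(-22) = -880/3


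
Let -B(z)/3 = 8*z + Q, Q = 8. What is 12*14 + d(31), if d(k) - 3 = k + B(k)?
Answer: -566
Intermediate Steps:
B(z) = -24 - 24*z (B(z) = -3*(8*z + 8) = -3*(8 + 8*z) = -24 - 24*z)
d(k) = -21 - 23*k (d(k) = 3 + (k + (-24 - 24*k)) = 3 + (-24 - 23*k) = -21 - 23*k)
12*14 + d(31) = 12*14 + (-21 - 23*31) = 168 + (-21 - 713) = 168 - 734 = -566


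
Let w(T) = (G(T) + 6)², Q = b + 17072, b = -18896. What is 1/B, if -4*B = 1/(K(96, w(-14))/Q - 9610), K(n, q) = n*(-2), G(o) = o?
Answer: 730352/19 ≈ 38440.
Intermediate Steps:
Q = -1824 (Q = -18896 + 17072 = -1824)
w(T) = (6 + T)² (w(T) = (T + 6)² = (6 + T)²)
K(n, q) = -2*n
B = 19/730352 (B = -1/(4*(-2*96/(-1824) - 9610)) = -1/(4*(-192*(-1/1824) - 9610)) = -1/(4*(2/19 - 9610)) = -1/(4*(-182588/19)) = -¼*(-19/182588) = 19/730352 ≈ 2.6015e-5)
1/B = 1/(19/730352) = 730352/19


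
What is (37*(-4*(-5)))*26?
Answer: 19240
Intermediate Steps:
(37*(-4*(-5)))*26 = (37*20)*26 = 740*26 = 19240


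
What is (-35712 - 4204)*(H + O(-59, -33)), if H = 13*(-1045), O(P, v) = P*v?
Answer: 464542408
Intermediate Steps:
H = -13585
(-35712 - 4204)*(H + O(-59, -33)) = (-35712 - 4204)*(-13585 - 59*(-33)) = -39916*(-13585 + 1947) = -39916*(-11638) = 464542408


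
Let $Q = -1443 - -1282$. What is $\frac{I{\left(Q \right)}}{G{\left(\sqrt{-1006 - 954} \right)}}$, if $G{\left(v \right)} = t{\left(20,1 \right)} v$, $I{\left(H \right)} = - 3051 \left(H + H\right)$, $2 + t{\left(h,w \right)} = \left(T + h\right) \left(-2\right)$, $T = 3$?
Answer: $\frac{23391 i \sqrt{10}}{160} \approx 462.31 i$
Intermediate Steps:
$t{\left(h,w \right)} = -8 - 2 h$ ($t{\left(h,w \right)} = -2 + \left(3 + h\right) \left(-2\right) = -2 - \left(6 + 2 h\right) = -8 - 2 h$)
$Q = -161$ ($Q = -1443 + 1282 = -161$)
$I{\left(H \right)} = - 6102 H$ ($I{\left(H \right)} = - 3051 \cdot 2 H = - 6102 H$)
$G{\left(v \right)} = - 48 v$ ($G{\left(v \right)} = \left(-8 - 40\right) v = - 48 v$)
$\frac{I{\left(Q \right)}}{G{\left(\sqrt{-1006 - 954} \right)}} = \frac{\left(-6102\right) \left(-161\right)}{\left(-48\right) \sqrt{-1006 - 954}} = \frac{982422}{\left(-48\right) \sqrt{-1960}} = \frac{982422}{\left(-48\right) 14 i \sqrt{10}} = \frac{982422}{\left(-672\right) i \sqrt{10}} = 982422 \frac{i \sqrt{10}}{6720} = \frac{23391 i \sqrt{10}}{160}$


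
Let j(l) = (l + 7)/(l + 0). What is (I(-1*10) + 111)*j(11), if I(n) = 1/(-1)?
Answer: 180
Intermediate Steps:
I(n) = -1
j(l) = (7 + l)/l
(I(-1*10) + 111)*j(11) = (-1 + 111)*((7 + 11)/11) = 110*((1/11)*18) = 110*(18/11) = 180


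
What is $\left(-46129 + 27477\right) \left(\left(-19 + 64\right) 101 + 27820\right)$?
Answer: $-603671980$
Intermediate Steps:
$\left(-46129 + 27477\right) \left(\left(-19 + 64\right) 101 + 27820\right) = - 18652 \left(45 \cdot 101 + 27820\right) = - 18652 \left(4545 + 27820\right) = \left(-18652\right) 32365 = -603671980$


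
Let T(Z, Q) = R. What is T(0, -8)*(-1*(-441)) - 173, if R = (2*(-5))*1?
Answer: -4583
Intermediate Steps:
R = -10 (R = -10*1 = -10)
T(Z, Q) = -10
T(0, -8)*(-1*(-441)) - 173 = -(-10)*(-441) - 173 = -10*441 - 173 = -4410 - 173 = -4583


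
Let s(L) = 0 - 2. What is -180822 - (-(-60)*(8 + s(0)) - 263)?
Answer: -180919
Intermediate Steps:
s(L) = -2
-180822 - (-(-60)*(8 + s(0)) - 263) = -180822 - (-(-60)*(8 - 2) - 263) = -180822 - (-(-60)*6 - 263) = -180822 - (-10*(-36) - 263) = -180822 - (360 - 263) = -180822 - 1*97 = -180822 - 97 = -180919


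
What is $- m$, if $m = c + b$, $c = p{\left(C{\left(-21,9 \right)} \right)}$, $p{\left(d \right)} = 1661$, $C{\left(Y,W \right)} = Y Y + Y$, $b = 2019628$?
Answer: $-2021289$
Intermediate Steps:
$C{\left(Y,W \right)} = Y + Y^{2}$ ($C{\left(Y,W \right)} = Y^{2} + Y = Y + Y^{2}$)
$c = 1661$
$m = 2021289$ ($m = 1661 + 2019628 = 2021289$)
$- m = \left(-1\right) 2021289 = -2021289$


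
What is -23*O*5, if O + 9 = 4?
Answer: 575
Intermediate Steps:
O = -5 (O = -9 + 4 = -5)
-23*O*5 = -23*(-5)*5 = 115*5 = 575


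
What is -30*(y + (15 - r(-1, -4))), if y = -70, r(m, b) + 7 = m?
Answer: 1410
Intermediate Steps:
r(m, b) = -7 + m
-30*(y + (15 - r(-1, -4))) = -30*(-70 + (15 - (-7 - 1))) = -30*(-70 + (15 - 1*(-8))) = -30*(-70 + (15 + 8)) = -30*(-70 + 23) = -30*(-47) = 1410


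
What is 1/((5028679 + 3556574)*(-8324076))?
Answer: -1/71464298451228 ≈ -1.3993e-14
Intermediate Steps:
1/((5028679 + 3556574)*(-8324076)) = -1/8324076/8585253 = (1/8585253)*(-1/8324076) = -1/71464298451228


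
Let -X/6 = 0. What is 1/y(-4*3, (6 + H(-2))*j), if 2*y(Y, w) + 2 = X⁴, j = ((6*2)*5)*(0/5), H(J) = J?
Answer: -1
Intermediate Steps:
X = 0 (X = -6*0 = 0)
j = 0 (j = (12*5)*(0*(⅕)) = 60*0 = 0)
y(Y, w) = -1 (y(Y, w) = -1 + (½)*0⁴ = -1 + (½)*0 = -1 + 0 = -1)
1/y(-4*3, (6 + H(-2))*j) = 1/(-1) = -1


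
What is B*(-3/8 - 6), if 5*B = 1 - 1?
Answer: 0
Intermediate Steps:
B = 0 (B = (1 - 1)/5 = (1/5)*0 = 0)
B*(-3/8 - 6) = 0*(-3/8 - 6) = 0*(-51/8) = 0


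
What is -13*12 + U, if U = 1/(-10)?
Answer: -1561/10 ≈ -156.10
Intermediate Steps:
U = -⅒ (U = 1*(-⅒) = -⅒ ≈ -0.10000)
-13*12 + U = -13*12 - ⅒ = -156 - ⅒ = -1561/10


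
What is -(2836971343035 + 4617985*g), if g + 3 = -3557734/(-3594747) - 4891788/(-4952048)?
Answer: -12625465814916306928675865/4450339922964 ≈ -2.8370e+12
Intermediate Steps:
g = -4550317324675/4450339922964 (g = -3 + (-3557734/(-3594747) - 4891788/(-4952048)) = -3 + (-3557734*(-1/3594747) - 4891788*(-1/4952048)) = -3 + (3557734/3594747 + 1222947/1238012) = -3 + 8800702444217/4450339922964 = -4550317324675/4450339922964 ≈ -1.0225)
-(2836971343035 + 4617985*g) = -4617985/(1/(-4550317324675/4450339922964 + 614331)) = -4617985/(1/(2733977224897072409/4450339922964)) = -4617985/4450339922964/2733977224897072409 = -4617985*2733977224897072409/4450339922964 = -12625465814916306928675865/4450339922964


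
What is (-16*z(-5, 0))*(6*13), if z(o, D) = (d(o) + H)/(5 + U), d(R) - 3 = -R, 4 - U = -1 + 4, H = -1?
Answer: -1456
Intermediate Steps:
U = 1 (U = 4 - (-1 + 4) = 4 - 1*3 = 4 - 3 = 1)
d(R) = 3 - R
z(o, D) = ⅓ - o/6 (z(o, D) = ((3 - o) - 1)/(5 + 1) = (2 - o)/6 = (2 - o)*(⅙) = ⅓ - o/6)
(-16*z(-5, 0))*(6*13) = (-16*(⅓ - ⅙*(-5)))*(6*13) = -16*(⅓ + ⅚)*78 = -16*7/6*78 = -56/3*78 = -1456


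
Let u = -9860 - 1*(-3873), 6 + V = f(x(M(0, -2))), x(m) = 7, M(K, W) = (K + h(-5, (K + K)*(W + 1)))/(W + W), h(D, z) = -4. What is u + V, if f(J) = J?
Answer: -5986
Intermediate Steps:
M(K, W) = (-4 + K)/(2*W) (M(K, W) = (K - 4)/(W + W) = (-4 + K)/((2*W)) = (-4 + K)*(1/(2*W)) = (-4 + K)/(2*W))
V = 1 (V = -6 + 7 = 1)
u = -5987 (u = -9860 + 3873 = -5987)
u + V = -5987 + 1 = -5986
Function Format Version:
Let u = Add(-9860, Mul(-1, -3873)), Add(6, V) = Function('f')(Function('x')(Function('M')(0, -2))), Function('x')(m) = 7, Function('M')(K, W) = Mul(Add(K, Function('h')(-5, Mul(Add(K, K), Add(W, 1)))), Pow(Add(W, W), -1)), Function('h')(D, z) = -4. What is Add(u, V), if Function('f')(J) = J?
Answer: -5986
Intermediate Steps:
Function('M')(K, W) = Mul(Rational(1, 2), Pow(W, -1), Add(-4, K)) (Function('M')(K, W) = Mul(Add(K, -4), Pow(Add(W, W), -1)) = Mul(Add(-4, K), Pow(Mul(2, W), -1)) = Mul(Add(-4, K), Mul(Rational(1, 2), Pow(W, -1))) = Mul(Rational(1, 2), Pow(W, -1), Add(-4, K)))
V = 1 (V = Add(-6, 7) = 1)
u = -5987 (u = Add(-9860, 3873) = -5987)
Add(u, V) = Add(-5987, 1) = -5986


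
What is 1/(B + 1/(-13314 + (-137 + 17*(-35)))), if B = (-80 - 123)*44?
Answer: -14046/125458873 ≈ -0.00011196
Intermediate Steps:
B = -8932 (B = -203*44 = -8932)
1/(B + 1/(-13314 + (-137 + 17*(-35)))) = 1/(-8932 + 1/(-13314 + (-137 + 17*(-35)))) = 1/(-8932 + 1/(-13314 + (-137 - 595))) = 1/(-8932 + 1/(-13314 - 732)) = 1/(-8932 + 1/(-14046)) = 1/(-8932 - 1/14046) = 1/(-125458873/14046) = -14046/125458873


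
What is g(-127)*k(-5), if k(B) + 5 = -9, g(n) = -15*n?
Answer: -26670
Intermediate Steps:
k(B) = -14 (k(B) = -5 - 9 = -14)
g(-127)*k(-5) = -15*(-127)*(-14) = 1905*(-14) = -26670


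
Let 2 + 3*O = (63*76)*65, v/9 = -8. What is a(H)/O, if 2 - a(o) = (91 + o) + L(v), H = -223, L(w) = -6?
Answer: 210/155609 ≈ 0.0013495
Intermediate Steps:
v = -72 (v = 9*(-8) = -72)
a(o) = -83 - o (a(o) = 2 - ((91 + o) - 6) = 2 - (85 + o) = 2 + (-85 - o) = -83 - o)
O = 311218/3 (O = -2/3 + ((63*76)*65)/3 = -2/3 + (4788*65)/3 = -2/3 + (1/3)*311220 = -2/3 + 103740 = 311218/3 ≈ 1.0374e+5)
a(H)/O = (-83 - 1*(-223))/(311218/3) = (-83 + 223)*(3/311218) = 140*(3/311218) = 210/155609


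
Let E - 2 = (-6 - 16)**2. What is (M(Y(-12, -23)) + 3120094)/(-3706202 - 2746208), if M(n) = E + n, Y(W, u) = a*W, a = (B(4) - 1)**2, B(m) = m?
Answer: -1560236/3226205 ≈ -0.48361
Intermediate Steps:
E = 486 (E = 2 + (-6 - 16)**2 = 2 + (-22)**2 = 2 + 484 = 486)
a = 9 (a = (4 - 1)**2 = 3**2 = 9)
Y(W, u) = 9*W
M(n) = 486 + n
(M(Y(-12, -23)) + 3120094)/(-3706202 - 2746208) = ((486 + 9*(-12)) + 3120094)/(-3706202 - 2746208) = ((486 - 108) + 3120094)/(-6452410) = (378 + 3120094)*(-1/6452410) = 3120472*(-1/6452410) = -1560236/3226205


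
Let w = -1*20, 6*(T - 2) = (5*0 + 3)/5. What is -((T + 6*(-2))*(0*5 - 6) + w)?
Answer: -197/5 ≈ -39.400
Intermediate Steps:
T = 21/10 (T = 2 + ((5*0 + 3)/5)/6 = 2 + ((0 + 3)*(⅕))/6 = 2 + (3*(⅕))/6 = 2 + (⅙)*(⅗) = 2 + ⅒ = 21/10 ≈ 2.1000)
w = -20
-((T + 6*(-2))*(0*5 - 6) + w) = -((21/10 + 6*(-2))*(0*5 - 6) - 20) = -((21/10 - 12)*(0 - 6) - 20) = -(-99/10*(-6) - 20) = -(297/5 - 20) = -1*197/5 = -197/5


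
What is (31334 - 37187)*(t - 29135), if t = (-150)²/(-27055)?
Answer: 922748774205/5411 ≈ 1.7053e+8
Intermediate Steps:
t = -4500/5411 (t = 22500*(-1/27055) = -4500/5411 ≈ -0.83164)
(31334 - 37187)*(t - 29135) = (31334 - 37187)*(-4500/5411 - 29135) = -5853*(-157653985/5411) = 922748774205/5411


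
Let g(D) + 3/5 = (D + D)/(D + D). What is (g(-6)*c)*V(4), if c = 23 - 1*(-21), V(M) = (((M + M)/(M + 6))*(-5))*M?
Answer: -1408/5 ≈ -281.60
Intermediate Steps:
g(D) = 2/5 (g(D) = -3/5 + (D + D)/(D + D) = -3/5 + (2*D)/((2*D)) = -3/5 + (2*D)*(1/(2*D)) = -3/5 + 1 = 2/5)
V(M) = -10*M**2/(6 + M) (V(M) = (((2*M)/(6 + M))*(-5))*M = ((2*M/(6 + M))*(-5))*M = (-10*M/(6 + M))*M = -10*M**2/(6 + M))
c = 44 (c = 23 + 21 = 44)
(g(-6)*c)*V(4) = ((2/5)*44)*(-10*4**2/(6 + 4)) = 88*(-10*16/10)/5 = 88*(-10*16*1/10)/5 = (88/5)*(-16) = -1408/5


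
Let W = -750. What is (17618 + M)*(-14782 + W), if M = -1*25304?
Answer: 119378952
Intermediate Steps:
M = -25304
(17618 + M)*(-14782 + W) = (17618 - 25304)*(-14782 - 750) = -7686*(-15532) = 119378952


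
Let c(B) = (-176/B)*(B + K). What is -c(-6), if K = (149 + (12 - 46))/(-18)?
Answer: 9812/27 ≈ 363.41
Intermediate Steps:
K = -115/18 (K = (149 - 34)*(-1/18) = 115*(-1/18) = -115/18 ≈ -6.3889)
c(B) = -176*(-115/18 + B)/B (c(B) = (-176/B)*(B - 115/18) = (-176/B)*(-115/18 + B) = -176*(-115/18 + B)/B)
-c(-6) = -(-176 + (10120/9)/(-6)) = -(-176 + (10120/9)*(-⅙)) = -(-176 - 5060/27) = -1*(-9812/27) = 9812/27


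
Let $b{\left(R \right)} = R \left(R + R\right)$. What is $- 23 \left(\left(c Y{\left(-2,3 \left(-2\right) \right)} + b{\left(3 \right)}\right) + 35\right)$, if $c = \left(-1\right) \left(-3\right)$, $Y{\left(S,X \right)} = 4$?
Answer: $-1495$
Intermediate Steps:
$c = 3$
$b{\left(R \right)} = 2 R^{2}$ ($b{\left(R \right)} = R 2 R = 2 R^{2}$)
$- 23 \left(\left(c Y{\left(-2,3 \left(-2\right) \right)} + b{\left(3 \right)}\right) + 35\right) = - 23 \left(\left(3 \cdot 4 + 2 \cdot 3^{2}\right) + 35\right) = - 23 \left(\left(12 + 2 \cdot 9\right) + 35\right) = - 23 \left(\left(12 + 18\right) + 35\right) = - 23 \left(30 + 35\right) = \left(-23\right) 65 = -1495$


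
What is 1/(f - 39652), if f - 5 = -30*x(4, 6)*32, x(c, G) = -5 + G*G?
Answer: -1/69407 ≈ -1.4408e-5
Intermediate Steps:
x(c, G) = -5 + G²
f = -29755 (f = 5 - 30*(-5 + 6²)*32 = 5 - 30*(-5 + 36)*32 = 5 - 30*31*32 = 5 - 930*32 = 5 - 29760 = -29755)
1/(f - 39652) = 1/(-29755 - 39652) = 1/(-69407) = -1/69407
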